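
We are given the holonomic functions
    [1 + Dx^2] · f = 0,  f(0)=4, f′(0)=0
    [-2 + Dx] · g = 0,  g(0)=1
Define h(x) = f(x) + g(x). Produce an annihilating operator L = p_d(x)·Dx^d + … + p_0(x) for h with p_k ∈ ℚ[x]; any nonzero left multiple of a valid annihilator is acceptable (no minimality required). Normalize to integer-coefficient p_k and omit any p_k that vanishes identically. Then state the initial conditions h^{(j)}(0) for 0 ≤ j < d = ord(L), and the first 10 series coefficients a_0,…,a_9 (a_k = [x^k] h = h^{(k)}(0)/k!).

L = -2 + Dx - 2·Dx^2 + Dx^3  (order 3).
h: a_k = 5, 2, 0, 4/3, 5/6, 4/15, 1/12, 8/315, 13/2016, 4/2835, …
ICs: h(0) = 5, h′(0) = 2, h′′(0) = 0.

f: a_k = 4, 0, -2, 0, 1/6, 0, -1/180, 0, 1/10080, 0, …
g: a_k = 1, 2, 2, 4/3, 2/3, 4/15, 4/45, 8/315, 2/315, 4/2835, …
h₀=f+g: left-lcm gives L₀, ord ≤ 3.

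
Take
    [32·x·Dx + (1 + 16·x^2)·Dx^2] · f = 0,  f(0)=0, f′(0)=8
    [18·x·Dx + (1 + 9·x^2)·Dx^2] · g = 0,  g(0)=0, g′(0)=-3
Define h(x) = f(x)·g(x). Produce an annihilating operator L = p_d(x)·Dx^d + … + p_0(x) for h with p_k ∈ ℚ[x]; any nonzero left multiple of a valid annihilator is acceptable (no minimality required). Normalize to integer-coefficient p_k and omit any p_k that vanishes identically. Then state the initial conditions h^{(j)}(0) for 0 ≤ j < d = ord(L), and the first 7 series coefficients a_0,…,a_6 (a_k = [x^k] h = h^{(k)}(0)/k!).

f: a_k = 0, 8, 0, -128/3, 0, 2048/5, 0, …
g: a_k = 0, -3, 0, 9, 0, -243/5, 0, …
Product ⇒ symmetric product L₀, ord ≤ 4.
L = (-3456·x - 144000·x^3 - 1327104·x^5 + 4147200·x^7 + 71663616·x^9)·Dx + (-100 - 11532·x^2 - 259200·x^4 - 1161216·x^6 + 14515200·x^8 + 107495424·x^10)·Dx^2 + (-200·x - 7880·x^3 - 86400·x^5 + 194112·x^7 + 8294400·x^9 + 35831808·x^11)·Dx^3 + (-1 - 50·x^2 - 769·x^4 + 110736·x^8 + 1036800·x^10 + 2985984·x^12)·Dx^4  (order 4).
h: a_k = 0, 0, -24, 0, 200, 0, -10008/5, …
ICs: h(0) = 0, h′(0) = 0, h′′(0) = -48, h′′′(0) = 0.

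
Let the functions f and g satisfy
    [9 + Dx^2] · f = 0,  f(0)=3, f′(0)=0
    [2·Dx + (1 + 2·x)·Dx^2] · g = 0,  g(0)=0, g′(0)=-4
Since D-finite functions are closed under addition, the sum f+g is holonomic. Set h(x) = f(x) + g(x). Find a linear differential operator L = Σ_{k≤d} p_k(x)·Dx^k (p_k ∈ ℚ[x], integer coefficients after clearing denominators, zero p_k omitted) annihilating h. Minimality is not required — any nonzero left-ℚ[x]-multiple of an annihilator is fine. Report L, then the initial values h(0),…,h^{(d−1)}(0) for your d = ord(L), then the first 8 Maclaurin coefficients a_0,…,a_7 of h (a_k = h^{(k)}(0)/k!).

L = (594 + 648·x + 648·x^2)·Dx + (153 + 630·x + 972·x^2 + 648·x^3)·Dx^2 + (66 + 72·x + 72·x^2)·Dx^3 + (17 + 70·x + 108·x^2 + 72·x^3)·Dx^4  (order 4).
h: a_k = 3, -4, -19/2, -16/3, 145/8, -64/5, 4391/240, -256/7, …
ICs: h(0) = 3, h′(0) = -4, h′′(0) = -19, h′′′(0) = -32.

f: a_k = 3, 0, -27/2, 0, 81/8, 0, -243/80, 0, …
g: a_k = 0, -4, 4, -16/3, 8, -64/5, 64/3, -256/7, …
L₀ := lclm(L_f,L_g); ord L₀ ≤ 2+2.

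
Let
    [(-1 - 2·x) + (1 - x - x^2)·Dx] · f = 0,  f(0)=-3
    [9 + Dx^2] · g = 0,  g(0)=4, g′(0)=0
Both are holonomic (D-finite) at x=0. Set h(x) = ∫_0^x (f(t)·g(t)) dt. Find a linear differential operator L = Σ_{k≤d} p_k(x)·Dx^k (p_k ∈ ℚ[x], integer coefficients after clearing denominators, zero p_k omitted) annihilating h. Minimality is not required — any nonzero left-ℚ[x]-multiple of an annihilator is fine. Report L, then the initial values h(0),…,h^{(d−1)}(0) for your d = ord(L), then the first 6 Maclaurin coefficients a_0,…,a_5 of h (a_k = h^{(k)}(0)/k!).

f: a_k = -3, -3, -6, -9, -15, -24, …
g: a_k = 4, 0, -18, 0, 27/2, 0, …
L₀ := L_f ⊗_s L_g (sym. prod.), ord ≤ 2.
h=∫₀ˣh₀: take L = L₀·Dx.
L = (-7 + 9·x + 9·x^2)·Dx + (2 + 4·x)·Dx^2 + (-1 + x + x^2)·Dx^3  (order 3).
h: a_k = 0, -12, -6, 10, 9/2, 3/2, …
ICs: h(0) = 0, h′(0) = -12, h′′(0) = -12.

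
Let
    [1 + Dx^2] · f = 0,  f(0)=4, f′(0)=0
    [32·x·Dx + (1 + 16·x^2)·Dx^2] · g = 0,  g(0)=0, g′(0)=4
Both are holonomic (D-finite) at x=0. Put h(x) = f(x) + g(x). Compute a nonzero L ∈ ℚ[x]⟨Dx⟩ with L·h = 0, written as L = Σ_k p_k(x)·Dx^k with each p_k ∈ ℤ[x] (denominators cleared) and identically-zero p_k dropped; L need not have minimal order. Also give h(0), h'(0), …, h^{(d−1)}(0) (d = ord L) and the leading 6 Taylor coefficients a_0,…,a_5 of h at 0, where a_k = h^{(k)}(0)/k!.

L = (-6112·x + 99328·x^3 + 8192·x^5)·Dx + (-31 + 1072·x^2 + 25344·x^4 + 4096·x^6)·Dx^2 + (-6112·x + 99328·x^3 + 8192·x^5)·Dx^3 + (-31 + 1072·x^2 + 25344·x^4 + 4096·x^6)·Dx^4  (order 4).
h: a_k = 4, 4, -2, -64/3, 1/6, 1024/5, …
ICs: h(0) = 4, h′(0) = 4, h′′(0) = -4, h′′′(0) = -128.

f: a_k = 4, 0, -2, 0, 1/6, 0, …
g: a_k = 0, 4, 0, -64/3, 0, 1024/5, …
h₀=f+g: left-lcm gives L₀, ord ≤ 4.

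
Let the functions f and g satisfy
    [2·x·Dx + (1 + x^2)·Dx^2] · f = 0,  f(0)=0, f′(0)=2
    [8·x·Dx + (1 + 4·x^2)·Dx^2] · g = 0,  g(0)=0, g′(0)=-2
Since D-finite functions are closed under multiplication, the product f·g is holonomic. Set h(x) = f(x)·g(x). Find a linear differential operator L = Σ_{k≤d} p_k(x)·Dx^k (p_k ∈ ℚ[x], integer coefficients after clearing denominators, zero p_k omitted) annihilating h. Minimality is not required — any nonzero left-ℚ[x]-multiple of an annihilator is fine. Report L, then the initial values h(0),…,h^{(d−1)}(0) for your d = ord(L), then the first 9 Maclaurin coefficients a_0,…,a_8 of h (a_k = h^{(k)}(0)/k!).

L = (-96·x - 800·x^3 - 1024·x^5 + 640·x^7 + 1536·x^9)·Dx + (-20 - 412·x^2 - 1440·x^4 - 896·x^6 + 2240·x^8 + 2304·x^10)·Dx^2 + (-40·x - 280·x^3 - 480·x^5 + 272·x^7 + 1280·x^9 + 768·x^11)·Dx^3 + (-1 - 10·x^2 - 29·x^4 + 116·x^8 + 160·x^10 + 64·x^12)·Dx^4  (order 4).
h: a_k = 0, 0, -4, 0, 20/3, 0, -692/45, 0, 892/21, …
ICs: h(0) = 0, h′(0) = 0, h′′(0) = -8, h′′′(0) = 0.

f: a_k = 0, 2, 0, -2/3, 0, 2/5, 0, -2/7, 0, …
g: a_k = 0, -2, 0, 8/3, 0, -32/5, 0, 128/7, 0, …
Product ⇒ symmetric product L₀, ord ≤ 4.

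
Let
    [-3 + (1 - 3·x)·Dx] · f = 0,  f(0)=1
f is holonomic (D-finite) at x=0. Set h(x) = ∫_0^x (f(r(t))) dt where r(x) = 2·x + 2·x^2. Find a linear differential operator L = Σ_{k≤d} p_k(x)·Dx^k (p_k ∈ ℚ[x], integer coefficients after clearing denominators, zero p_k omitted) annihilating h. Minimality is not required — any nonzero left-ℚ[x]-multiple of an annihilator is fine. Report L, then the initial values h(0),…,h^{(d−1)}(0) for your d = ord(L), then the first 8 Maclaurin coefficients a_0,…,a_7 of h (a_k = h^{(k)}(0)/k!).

L = (6 + 12·x)·Dx + (-1 + 6·x + 6·x^2)·Dx^2  (order 2).
h: a_k = 0, 1, 3, 14, 72, 396, 2268, 93528/7, …
ICs: h(0) = 0, h′(0) = 1.

f: a_k = 1, 3, 9, 27, 81, 243, 729, 2187, …
L₀ from L_f via x↦r, Dx↦r'^{-1}Dx.
h=∫₀ˣh₀: take L = L₀·Dx.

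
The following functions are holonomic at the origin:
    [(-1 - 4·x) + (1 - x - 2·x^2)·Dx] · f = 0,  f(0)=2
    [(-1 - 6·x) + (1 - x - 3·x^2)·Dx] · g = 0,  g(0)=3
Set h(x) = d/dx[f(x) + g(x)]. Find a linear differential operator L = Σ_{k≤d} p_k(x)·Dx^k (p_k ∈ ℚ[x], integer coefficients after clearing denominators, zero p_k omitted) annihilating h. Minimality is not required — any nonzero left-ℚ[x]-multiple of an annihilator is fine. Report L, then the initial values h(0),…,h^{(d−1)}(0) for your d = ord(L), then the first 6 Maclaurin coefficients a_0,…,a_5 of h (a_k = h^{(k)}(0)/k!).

f: a_k = 2, 2, 6, 10, 22, 42, …
g: a_k = 3, 3, 12, 21, 57, 120, …
h₀=f+g: left-lcm gives L₀, ord ≤ 2.
Derive L from L₀ (diff closure).
L = (-6 - 264·x - 360·x^2 - 1176·x^3 - 2406·x^4 - 3600·x^5 + 1296·x^6) + (6 + 54·x + 114·x^2 + 96·x^3 + 27·x^4 - 2334·x^5 - 1872·x^6 + 864·x^7)·Dx + (-1 + 2·x - 11·x^2 - 18·x^3 + 158·x^4 + 61·x^5 - 377·x^6 - 168·x^7 + 108·x^8)·Dx^2  (order 2).
h: a_k = 5, 36, 93, 316, 810, 2262, …
ICs: h(0) = 5, h′(0) = 36.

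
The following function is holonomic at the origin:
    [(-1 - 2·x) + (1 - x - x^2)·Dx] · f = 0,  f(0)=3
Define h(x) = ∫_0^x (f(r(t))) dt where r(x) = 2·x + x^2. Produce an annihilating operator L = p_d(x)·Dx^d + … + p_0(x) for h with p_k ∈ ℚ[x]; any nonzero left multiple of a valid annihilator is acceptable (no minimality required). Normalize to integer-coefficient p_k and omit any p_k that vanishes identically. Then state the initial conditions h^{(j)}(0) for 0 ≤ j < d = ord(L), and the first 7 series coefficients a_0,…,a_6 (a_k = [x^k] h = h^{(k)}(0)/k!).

f: a_k = 3, 3, 6, 9, 15, 24, 39, …
f∘r: x↦r, Dx↦Dx/r' in L_f ⇒ L₀.
∫: right-multiply L₀ by Dx.
L = (2 + 10·x + 12·x^2 + 4·x^3)·Dx + (-1 + 2·x + 5·x^2 + 4·x^3 + x^4)·Dx^2  (order 2).
h: a_k = 0, 3, 3, 9, 24, 354/5, 217, …
ICs: h(0) = 0, h′(0) = 3.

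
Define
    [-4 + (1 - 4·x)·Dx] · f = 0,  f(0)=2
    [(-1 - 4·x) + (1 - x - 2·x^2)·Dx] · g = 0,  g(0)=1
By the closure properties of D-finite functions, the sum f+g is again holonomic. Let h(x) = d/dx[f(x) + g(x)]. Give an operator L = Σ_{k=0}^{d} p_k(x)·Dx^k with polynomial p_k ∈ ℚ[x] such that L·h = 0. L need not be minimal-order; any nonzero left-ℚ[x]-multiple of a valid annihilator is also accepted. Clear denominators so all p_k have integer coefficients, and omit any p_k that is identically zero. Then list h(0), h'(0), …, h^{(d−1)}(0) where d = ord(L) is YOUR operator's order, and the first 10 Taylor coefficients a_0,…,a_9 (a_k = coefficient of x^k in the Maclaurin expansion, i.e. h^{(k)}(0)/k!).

f: a_k = 2, 8, 32, 128, 512, 2048, 8192, 32768, 131072, 524288, …
g: a_k = 1, 1, 3, 5, 11, 21, 43, 85, 171, 341, …
Sum ⇒ L₀ = lclm(L_f,L_g) in ℚ(x)⟨Dx⟩.
h₀' ⇒ L via d/dx closure of L₀.
L = (168 + 192·x + 1728·x^2 - 768·x^3 + 768·x^4) + (-33 - 144·x + 264·x^2 + 1056·x^3 - 576·x^4 + 768·x^5)·Dx + (1 + 13·x - 100·x^2 + 120·x^3 + 40·x^4 - 64·x^5 + 128·x^6)·Dx^2  (order 2).
h: a_k = 9, 70, 399, 2092, 10345, 49410, 229971, 1049944, 4721661, 20978350, …
ICs: h(0) = 9, h′(0) = 70.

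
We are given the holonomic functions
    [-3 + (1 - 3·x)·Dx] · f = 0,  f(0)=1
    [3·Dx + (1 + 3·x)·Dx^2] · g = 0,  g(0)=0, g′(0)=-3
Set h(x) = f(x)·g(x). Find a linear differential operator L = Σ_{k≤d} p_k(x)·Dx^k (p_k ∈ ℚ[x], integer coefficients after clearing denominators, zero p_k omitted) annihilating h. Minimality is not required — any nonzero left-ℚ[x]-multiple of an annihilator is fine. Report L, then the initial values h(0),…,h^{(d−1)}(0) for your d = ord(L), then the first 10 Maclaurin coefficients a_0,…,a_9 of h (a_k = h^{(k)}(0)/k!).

f: a_k = 1, 3, 9, 27, 81, 243, 729, 2187, 6561, 19683, …
g: a_k = 0, -3, 9/2, -9, 81/4, -243/5, 243/2, -2187/7, 6561/8, -2187, …
Sym-product of L_f,L_g gives L₀ (≤ ord 2).
L = 9 + (3 + 27·x)·Dx + (-1 + 9·x^2)·Dx^2  (order 2).
h: a_k = 0, -3, -9/2, -45/2, -189/4, -3807/20, -8991/20, -232551/140, -1165671/280, -4109373/280, …
ICs: h(0) = 0, h′(0) = -3.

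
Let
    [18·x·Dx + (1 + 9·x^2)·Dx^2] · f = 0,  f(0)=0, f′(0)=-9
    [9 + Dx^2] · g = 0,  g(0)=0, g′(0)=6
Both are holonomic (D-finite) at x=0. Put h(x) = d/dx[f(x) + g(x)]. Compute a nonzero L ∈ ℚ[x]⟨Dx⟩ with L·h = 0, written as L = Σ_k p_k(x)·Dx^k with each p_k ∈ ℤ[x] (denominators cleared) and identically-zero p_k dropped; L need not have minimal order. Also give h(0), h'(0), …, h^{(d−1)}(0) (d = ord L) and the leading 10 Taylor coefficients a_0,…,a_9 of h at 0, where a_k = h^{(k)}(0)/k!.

f: a_k = 0, -9, 0, 27, 0, -729/5, 0, 6561/7, 0, -6561, …
g: a_k = 0, 6, 0, -9, 0, 81/20, 0, -243/280, 0, 243/2240, …
f+g: L₀ = lclm(L_f,L_g), ord ≤ 2+2.
Derive L from L₀ (diff closure).
L = (-1782·x + 20412·x^3 + 13122·x^5) + (-9 + 567·x^2 + 6561·x^4 + 6561·x^6)·Dx + (-198·x + 2268·x^3 + 1458·x^5)·Dx^2 + (-1 + 63·x^2 + 729·x^4 + 729·x^6)·Dx^3  (order 3).
h: a_k = -3, 0, 54, 0, -2835/4, 0, 262197/40, 0, -132267573/2240, 0, …
ICs: h(0) = -3, h′(0) = 0, h′′(0) = 108.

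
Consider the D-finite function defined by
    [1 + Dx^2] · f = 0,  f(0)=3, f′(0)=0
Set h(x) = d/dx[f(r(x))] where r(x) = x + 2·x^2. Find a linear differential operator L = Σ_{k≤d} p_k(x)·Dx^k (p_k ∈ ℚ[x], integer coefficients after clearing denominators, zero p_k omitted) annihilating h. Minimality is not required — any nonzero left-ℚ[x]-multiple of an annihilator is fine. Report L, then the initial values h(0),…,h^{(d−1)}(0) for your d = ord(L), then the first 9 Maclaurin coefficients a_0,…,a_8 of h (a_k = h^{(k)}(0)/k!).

L = (49 + 16·x + 96·x^2 + 256·x^3 + 256·x^4) + (-12 - 48·x)·Dx + (1 + 8·x + 16·x^2)·Dx^2  (order 2).
h: a_k = 0, -3, -18, -47/2, 5, 719/40, 553/20, 23521/1680, -1677/280, …
ICs: h(0) = 0, h′(0) = -3.

f: a_k = 3, 0, -3/2, 0, 1/8, 0, -1/240, 0, 1/13440, …
Substitute x→r, Dx→(1/r')Dx; clear ⇒ L₀.
h=h₀': d/dx-closure on L₀ ⇒ L.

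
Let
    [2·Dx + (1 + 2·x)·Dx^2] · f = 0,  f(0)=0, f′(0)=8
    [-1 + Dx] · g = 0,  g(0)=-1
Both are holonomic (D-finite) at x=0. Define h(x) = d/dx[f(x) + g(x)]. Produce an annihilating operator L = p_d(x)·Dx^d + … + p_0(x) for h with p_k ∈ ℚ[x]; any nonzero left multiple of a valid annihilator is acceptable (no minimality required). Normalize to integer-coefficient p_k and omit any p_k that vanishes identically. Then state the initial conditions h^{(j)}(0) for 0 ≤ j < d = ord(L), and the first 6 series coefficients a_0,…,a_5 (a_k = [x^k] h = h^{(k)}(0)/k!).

L = (-10 - 4·x) + (7 - 4·x - 4·x^2)·Dx + (3 + 8·x + 4·x^2)·Dx^2  (order 2).
h: a_k = 7, -17, 63/2, -385/6, 3071/24, -30721/120, …
ICs: h(0) = 7, h′(0) = -17.

f: a_k = 0, 8, -8, 32/3, -16, 128/5, …
g: a_k = -1, -1, -1/2, -1/6, -1/24, -1/120, …
L₀ := lclm(L_f,L_g); ord L₀ ≤ 2+1.
h=h₀': d/dx-closure on L₀ ⇒ L.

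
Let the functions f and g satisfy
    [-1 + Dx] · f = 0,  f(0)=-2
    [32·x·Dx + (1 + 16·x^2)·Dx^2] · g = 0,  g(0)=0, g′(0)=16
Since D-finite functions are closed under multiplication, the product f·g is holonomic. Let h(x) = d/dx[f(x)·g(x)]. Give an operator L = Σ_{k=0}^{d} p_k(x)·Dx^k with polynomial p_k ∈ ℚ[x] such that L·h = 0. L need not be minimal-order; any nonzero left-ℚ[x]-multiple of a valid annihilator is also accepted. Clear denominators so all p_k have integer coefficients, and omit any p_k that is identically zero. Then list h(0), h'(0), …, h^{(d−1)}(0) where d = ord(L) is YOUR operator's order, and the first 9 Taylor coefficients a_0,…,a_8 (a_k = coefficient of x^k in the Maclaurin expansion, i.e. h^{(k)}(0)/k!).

L = (-31 - 64·x + 1568·x^2 - 1024·x^3 + 256·x^4) + (30 + 96·x - 1600·x^2 + 1536·x^3 - 512·x^4)·Dx + (1 - 32·x + 32·x^2 - 512·x^3 + 256·x^4)·Dx^2  (order 2).
h: a_k = -32, -64, 464, 1984/3, -7772, -28984/3, 1880806/15, 9300272/63, -169134311/84, …
ICs: h(0) = -32, h′(0) = -64.

f: a_k = -2, -2, -1, -1/3, -1/12, -1/60, -1/360, -1/2520, -1/20160, …
g: a_k = 0, 16, 0, -256/3, 0, 4096/5, 0, -65536/7, 0, …
Product ⇒ symmetric product L₀, ord ≤ 2.
Derive L from L₀ (diff closure).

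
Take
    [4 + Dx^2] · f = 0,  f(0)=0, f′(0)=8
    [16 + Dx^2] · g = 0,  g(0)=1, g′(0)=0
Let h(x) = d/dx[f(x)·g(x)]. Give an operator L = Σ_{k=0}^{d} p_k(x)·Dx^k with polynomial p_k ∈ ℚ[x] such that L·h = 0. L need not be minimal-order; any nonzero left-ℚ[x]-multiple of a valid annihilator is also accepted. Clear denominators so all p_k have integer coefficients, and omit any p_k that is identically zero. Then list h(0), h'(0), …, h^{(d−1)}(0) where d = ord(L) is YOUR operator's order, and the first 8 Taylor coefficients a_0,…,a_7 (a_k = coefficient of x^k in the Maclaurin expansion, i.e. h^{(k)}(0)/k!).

f: a_k = 0, 8, 0, -16/3, 0, 16/15, 0, -32/315, …
g: a_k = 1, 0, -8, 0, 32/3, 0, -256/45, 0, …
h₀=f·g: eliminate ⇒ L₀, order ≤ 2·2.
Differentiate: ansatz ord ≤ ord L₀ ⇒ L.
L = 144 + 40·Dx^2 + Dx^4  (order 4).
h: a_k = 8, 0, -208, 0, 1936/3, 0, -34976/45, 0, …
ICs: h(0) = 8, h′(0) = 0, h′′(0) = -416, h′′′(0) = 0.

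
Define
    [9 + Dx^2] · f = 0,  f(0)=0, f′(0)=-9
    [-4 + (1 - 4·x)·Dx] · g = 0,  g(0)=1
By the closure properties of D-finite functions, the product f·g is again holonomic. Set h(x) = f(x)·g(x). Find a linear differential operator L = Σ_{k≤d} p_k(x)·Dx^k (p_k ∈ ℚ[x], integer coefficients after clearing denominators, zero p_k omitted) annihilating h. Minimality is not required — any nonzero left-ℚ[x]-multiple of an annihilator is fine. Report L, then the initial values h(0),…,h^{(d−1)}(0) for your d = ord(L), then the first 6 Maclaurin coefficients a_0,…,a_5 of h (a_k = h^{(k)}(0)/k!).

f: a_k = 0, -9, 0, 27/2, 0, -243/40, …
g: a_k = 1, 4, 16, 64, 256, 1024, …
L₀ := L_f ⊗_s L_g (sym. prod.), ord ≤ 2.
L = (-9 + 36·x) + 8·Dx + (-1 + 4·x)·Dx^2  (order 2).
h: a_k = 0, -9, -36, -261/2, -522, -83763/40, …
ICs: h(0) = 0, h′(0) = -9.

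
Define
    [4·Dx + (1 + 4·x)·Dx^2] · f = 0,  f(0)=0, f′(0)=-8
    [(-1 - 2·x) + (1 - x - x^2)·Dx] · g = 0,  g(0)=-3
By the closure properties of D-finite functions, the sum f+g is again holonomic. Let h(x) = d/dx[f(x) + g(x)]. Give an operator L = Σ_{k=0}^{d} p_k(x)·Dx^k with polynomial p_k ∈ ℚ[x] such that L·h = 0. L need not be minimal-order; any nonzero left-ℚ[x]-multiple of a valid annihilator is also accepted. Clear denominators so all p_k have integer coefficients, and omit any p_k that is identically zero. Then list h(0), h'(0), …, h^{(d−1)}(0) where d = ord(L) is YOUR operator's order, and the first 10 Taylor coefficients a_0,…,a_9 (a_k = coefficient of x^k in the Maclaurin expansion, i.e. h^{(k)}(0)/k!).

L = (-100 - 272·x - 392·x^2 - 144·x^3 - 96·x^4) + (7 - 96·x - 434·x^2 - 540·x^3 - 304·x^4 - 160·x^5)·Dx + (4 + 25·x + 28·x^2 - 46·x^3 - 73·x^4 - 76·x^5 - 32·x^6)·Dx^2  (order 2).
h: a_k = -11, 20, -155, 452, -2168, 7958, -33209, 130256, -525773, 2094482, …
ICs: h(0) = -11, h′(0) = 20.

f: a_k = 0, -8, 16, -128/3, 128, -2048/5, 4096/3, -32768/7, 16384, -524288/9, …
g: a_k = -3, -3, -6, -9, -15, -24, -39, -63, -102, -165, …
Weyl lclm of L_f,L_g ⇒ L₀ (ord ≤ 3).
Derive L from L₀ (diff closure).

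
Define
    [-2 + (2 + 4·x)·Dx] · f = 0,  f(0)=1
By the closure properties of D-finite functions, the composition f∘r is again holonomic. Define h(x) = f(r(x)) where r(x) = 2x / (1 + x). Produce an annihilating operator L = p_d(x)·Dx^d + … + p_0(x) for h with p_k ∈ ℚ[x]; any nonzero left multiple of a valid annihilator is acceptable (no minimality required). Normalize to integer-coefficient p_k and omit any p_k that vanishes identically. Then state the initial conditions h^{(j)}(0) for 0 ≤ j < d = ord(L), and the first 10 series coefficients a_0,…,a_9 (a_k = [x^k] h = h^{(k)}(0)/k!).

f: a_k = 1, 1, -1/2, 1/2, -5/8, 7/8, -21/16, 33/16, -429/128, 715/128, …
h₀=f(r): pull back L_f along r ⇒ L₀.
L = -2 + (1 + 6·x + 5·x^2)·Dx  (order 1).
h: a_k = 1, 2, -4, 10, -30, 102, -376, 1462, -5900, 24470, …
ICs: h(0) = 1.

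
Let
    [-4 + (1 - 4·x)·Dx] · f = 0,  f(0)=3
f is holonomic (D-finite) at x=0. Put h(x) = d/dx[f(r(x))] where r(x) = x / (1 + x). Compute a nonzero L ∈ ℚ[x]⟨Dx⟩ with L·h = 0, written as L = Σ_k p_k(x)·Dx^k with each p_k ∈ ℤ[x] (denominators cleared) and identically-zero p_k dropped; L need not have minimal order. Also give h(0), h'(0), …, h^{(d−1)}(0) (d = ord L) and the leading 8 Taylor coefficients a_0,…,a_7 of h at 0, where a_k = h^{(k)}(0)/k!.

f: a_k = 3, 12, 48, 192, 768, 3072, 12288, 49152, …
L₀ from L_f via x↦r, Dx↦r'^{-1}Dx.
h₀' ⇒ L via d/dx closure of L₀.
L = 6 + (-1 + 3·x)·Dx  (order 1).
h: a_k = 12, 72, 324, 1296, 4860, 17496, 61236, 209952, …
ICs: h(0) = 12.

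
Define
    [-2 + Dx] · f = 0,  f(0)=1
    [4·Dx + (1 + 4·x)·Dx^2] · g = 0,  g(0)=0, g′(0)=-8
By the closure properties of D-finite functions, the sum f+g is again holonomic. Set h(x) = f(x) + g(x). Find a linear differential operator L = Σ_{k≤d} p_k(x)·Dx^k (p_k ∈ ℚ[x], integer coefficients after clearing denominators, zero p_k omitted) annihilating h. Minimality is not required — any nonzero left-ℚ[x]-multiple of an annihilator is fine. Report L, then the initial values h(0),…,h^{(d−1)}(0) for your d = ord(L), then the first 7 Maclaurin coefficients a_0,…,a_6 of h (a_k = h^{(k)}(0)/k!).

f: a_k = 1, 2, 2, 4/3, 2/3, 4/15, 4/45, …
g: a_k = 0, -8, 16, -128/3, 128, -2048/5, 4096/3, …
Weyl lclm of L_f,L_g ⇒ L₀ (ord ≤ 3).
L = (-40 - 32·x)·Dx + (14 - 16·x - 32·x^2)·Dx^2 + (3 + 16·x + 16·x^2)·Dx^3  (order 3).
h: a_k = 1, -6, 18, -124/3, 386/3, -1228/3, 61444/45, …
ICs: h(0) = 1, h′(0) = -6, h′′(0) = 36.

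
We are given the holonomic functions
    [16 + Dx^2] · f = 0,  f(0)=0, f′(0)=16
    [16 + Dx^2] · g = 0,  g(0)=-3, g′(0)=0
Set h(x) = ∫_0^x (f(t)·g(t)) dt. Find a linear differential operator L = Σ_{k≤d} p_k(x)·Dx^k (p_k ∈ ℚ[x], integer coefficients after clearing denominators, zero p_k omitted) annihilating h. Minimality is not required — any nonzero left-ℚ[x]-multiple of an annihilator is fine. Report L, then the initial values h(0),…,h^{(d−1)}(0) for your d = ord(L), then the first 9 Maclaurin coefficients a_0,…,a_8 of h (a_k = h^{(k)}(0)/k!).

f: a_k = 0, 16, 0, -128/3, 0, 512/15, 0, -4096/315, 0, …
g: a_k = -3, 0, 24, 0, -32, 0, 256/15, 0, -512/105, …
f·g: L₀ = L_f ⊗_s L_g, ord ≤ 2·2.
h=∫₀ˣh₀: take L = L₀·Dx.
L = 64·Dx^2 + Dx^4  (order 4).
h: a_k = 0, 0, -24, 0, 128, 0, -4096/15, 0, 32768/105, …
ICs: h(0) = 0, h′(0) = 0, h′′(0) = -48, h′′′(0) = 0.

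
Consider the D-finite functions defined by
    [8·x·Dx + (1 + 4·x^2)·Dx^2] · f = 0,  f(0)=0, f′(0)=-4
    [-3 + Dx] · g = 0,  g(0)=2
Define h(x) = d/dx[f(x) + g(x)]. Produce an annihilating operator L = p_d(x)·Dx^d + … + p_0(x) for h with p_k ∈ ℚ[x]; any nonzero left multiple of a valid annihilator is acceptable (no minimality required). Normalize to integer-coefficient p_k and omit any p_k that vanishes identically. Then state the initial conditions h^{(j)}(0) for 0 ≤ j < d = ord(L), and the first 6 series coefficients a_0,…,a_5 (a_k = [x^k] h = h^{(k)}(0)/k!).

f: a_k = 0, -4, 0, 16/3, 0, -64/5, …
g: a_k = 2, 6, 9, 9, 27/4, 81/20, …
f+g: L₀ = lclm(L_f,L_g), ord ≤ 2+1.
Derive L from L₀ (diff closure).
L = (24 - 72·x - 288·x^2 - 288·x^3) + (-17 + 24·x^2 - 144·x^4)·Dx + (3 + 8·x + 24·x^2 + 32·x^3 + 48·x^4)·Dx^2  (order 2).
h: a_k = 2, 18, 43, 27, -175/4, 243/20, …
ICs: h(0) = 2, h′(0) = 18.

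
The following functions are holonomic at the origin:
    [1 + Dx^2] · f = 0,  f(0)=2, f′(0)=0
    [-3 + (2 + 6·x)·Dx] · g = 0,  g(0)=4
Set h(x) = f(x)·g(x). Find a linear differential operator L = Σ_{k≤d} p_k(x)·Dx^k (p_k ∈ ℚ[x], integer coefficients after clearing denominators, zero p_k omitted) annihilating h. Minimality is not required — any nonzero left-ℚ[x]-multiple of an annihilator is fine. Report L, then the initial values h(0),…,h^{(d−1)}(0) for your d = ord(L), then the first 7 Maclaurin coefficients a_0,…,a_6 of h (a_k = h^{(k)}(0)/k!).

L = (31 + 24·x + 36·x^2) + (-12 - 36·x)·Dx + (4 + 24·x + 36·x^2)·Dx^2  (order 2).
h: a_k = 8, 12, -13, 15/2, -983/48, 1501/32, -618229/5760, …
ICs: h(0) = 8, h′(0) = 12.

f: a_k = 2, 0, -1, 0, 1/12, 0, -1/360, …
g: a_k = 4, 6, -9/2, 27/4, -405/32, 1701/64, -15309/256, …
Product ⇒ symmetric product L₀, ord ≤ 2.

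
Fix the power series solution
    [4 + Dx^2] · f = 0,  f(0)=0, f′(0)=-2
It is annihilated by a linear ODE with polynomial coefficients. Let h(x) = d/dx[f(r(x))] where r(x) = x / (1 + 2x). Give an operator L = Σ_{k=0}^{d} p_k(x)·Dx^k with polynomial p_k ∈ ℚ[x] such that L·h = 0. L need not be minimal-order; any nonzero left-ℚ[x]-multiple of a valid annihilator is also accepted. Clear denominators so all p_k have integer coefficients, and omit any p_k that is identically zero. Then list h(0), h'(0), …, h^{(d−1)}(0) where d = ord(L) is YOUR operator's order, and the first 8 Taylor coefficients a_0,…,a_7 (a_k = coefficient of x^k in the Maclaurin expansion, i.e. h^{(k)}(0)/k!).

f: a_k = 0, -2, 0, 4/3, 0, -4/15, 0, 8/315, …
Substitute x→r, Dx→(1/r')Dx; clear ⇒ L₀.
Differentiate: ansatz ord ≤ ord L₀ ⇒ L.
L = (28 + 96·x + 96·x^2) + (12 + 72·x + 144·x^2 + 96·x^3)·Dx + (1 + 8·x + 24·x^2 + 32·x^3 + 16·x^4)·Dx^2  (order 2).
h: a_k = -2, 8, -20, 32, -4/3, -240, 55448/45, -203648/45, …
ICs: h(0) = -2, h′(0) = 8.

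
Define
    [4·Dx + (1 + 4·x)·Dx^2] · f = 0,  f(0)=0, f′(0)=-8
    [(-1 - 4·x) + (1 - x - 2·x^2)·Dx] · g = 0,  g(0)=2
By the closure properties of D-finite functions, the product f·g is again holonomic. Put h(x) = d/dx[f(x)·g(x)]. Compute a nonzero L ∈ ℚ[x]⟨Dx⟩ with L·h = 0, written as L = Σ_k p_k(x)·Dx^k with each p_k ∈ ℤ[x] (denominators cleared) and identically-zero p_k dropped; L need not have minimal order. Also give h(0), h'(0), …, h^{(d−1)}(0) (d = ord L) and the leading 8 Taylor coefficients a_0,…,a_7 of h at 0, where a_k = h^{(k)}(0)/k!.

f: a_k = 0, -8, 16, -128/3, 128, -2048/5, 4096/3, -32768/7, …
g: a_k = 2, 2, 6, 10, 22, 42, 86, 170, …
Sym-product of L_f,L_g gives L₀ (≤ ord 2).
Differentiate: ansatz ord ≤ ord L₀ ⇒ L.
L = (36 + 144·x + 288·x^2) + (-1 + 24·x + 168·x^2 + 224·x^3)·Dx + (-1 - 7·x - 6·x^2 + 32·x^3 + 32·x^4)·Dx^2  (order 2).
h: a_k = -16, 32, -304, 2240/3, -4176, 68064/5, -306736/5, 1598336/7, …
ICs: h(0) = -16, h′(0) = 32.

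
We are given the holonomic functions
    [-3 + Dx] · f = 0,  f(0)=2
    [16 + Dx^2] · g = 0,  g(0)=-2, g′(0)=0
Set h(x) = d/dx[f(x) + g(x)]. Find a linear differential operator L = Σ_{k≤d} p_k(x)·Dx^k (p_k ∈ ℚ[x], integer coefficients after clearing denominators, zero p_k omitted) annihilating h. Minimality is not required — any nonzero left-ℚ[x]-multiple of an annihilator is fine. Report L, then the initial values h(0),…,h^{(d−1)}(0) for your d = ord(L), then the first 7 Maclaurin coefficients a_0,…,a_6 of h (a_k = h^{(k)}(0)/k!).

f: a_k = 2, 6, 9, 9, 27/4, 81/20, 81/40, …
g: a_k = -2, 0, 16, 0, -64/3, 0, 512/45, …
L₀ := lclm(L_f,L_g); ord L₀ ≤ 1+2.
Derive L from L₀ (diff closure).
L = 48 - 16·Dx + 3·Dx^2 - Dx^3  (order 3).
h: a_k = 6, 50, 27, -175/3, 81/4, 965/12, 243/40, …
ICs: h(0) = 6, h′(0) = 50, h′′(0) = 54.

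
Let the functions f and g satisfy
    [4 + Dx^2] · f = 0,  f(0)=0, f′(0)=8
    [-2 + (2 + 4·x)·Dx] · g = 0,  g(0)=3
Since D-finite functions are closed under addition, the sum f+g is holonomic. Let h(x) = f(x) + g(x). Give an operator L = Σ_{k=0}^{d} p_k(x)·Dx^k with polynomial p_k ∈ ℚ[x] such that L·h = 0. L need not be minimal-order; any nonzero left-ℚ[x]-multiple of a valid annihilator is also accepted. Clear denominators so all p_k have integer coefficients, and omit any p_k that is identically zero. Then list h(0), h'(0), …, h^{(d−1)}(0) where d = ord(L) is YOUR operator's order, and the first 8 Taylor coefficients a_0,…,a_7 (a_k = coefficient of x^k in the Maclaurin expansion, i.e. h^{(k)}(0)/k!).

L = (-28 - 64·x - 64·x^2) + (12 + 88·x + 192·x^2 + 128·x^3)·Dx + (-7 - 16·x - 16·x^2)·Dx^2 + (3 + 22·x + 48·x^2 + 32·x^3)·Dx^3  (order 3).
h: a_k = 3, 11, -3/2, -23/6, -15/8, 443/120, -63/16, 30673/5040, …
ICs: h(0) = 3, h′(0) = 11, h′′(0) = -3.

f: a_k = 0, 8, 0, -16/3, 0, 16/15, 0, -32/315, …
g: a_k = 3, 3, -3/2, 3/2, -15/8, 21/8, -63/16, 99/16, …
Sum ⇒ L₀ = lclm(L_f,L_g) in ℚ(x)⟨Dx⟩.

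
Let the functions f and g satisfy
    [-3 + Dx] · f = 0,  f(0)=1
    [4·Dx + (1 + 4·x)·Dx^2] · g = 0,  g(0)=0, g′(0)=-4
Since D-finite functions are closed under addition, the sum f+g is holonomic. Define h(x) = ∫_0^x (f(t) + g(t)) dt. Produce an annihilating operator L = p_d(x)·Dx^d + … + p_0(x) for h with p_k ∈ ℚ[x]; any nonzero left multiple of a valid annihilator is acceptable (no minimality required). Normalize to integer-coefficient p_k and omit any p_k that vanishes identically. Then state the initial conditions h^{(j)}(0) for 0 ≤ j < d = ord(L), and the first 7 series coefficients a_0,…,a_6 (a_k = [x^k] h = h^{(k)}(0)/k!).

L = (-132 - 144·x)·Dx^2 + (23 - 72·x - 144·x^2)·Dx^3 + (7 + 40·x + 48·x^2)·Dx^4  (order 4).
h: a_k = 0, 1, -1/2, 25/6, -101/24, 539/40, -8111/240, …
ICs: h(0) = 0, h′(0) = 1, h′′(0) = -1, h′′′(0) = 25.

f: a_k = 1, 3, 9/2, 9/2, 27/8, 81/40, 81/80, …
g: a_k = 0, -4, 8, -64/3, 64, -1024/5, 2048/3, …
h₀=f+g: left-lcm gives L₀, ord ≤ 3.
h=∫h₀ ⇒ L = L₀·Dx.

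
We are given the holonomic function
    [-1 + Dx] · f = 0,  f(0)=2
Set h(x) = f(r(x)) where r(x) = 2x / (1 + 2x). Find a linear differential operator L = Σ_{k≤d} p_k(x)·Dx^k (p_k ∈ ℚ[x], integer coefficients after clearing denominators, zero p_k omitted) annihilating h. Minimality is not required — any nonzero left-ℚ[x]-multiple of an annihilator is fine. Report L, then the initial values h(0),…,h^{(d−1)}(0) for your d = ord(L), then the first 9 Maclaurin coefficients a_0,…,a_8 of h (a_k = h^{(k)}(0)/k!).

L = -2 + (1 + 4·x + 4·x^2)·Dx  (order 1).
h: a_k = 2, 4, -4, 8/3, 4/3, -152/15, 1208/45, -17456/315, 31364/315, …
ICs: h(0) = 2.

f: a_k = 2, 2, 1, 1/3, 1/12, 1/60, 1/360, 1/2520, 1/20160, …
h₀=f(r): pull back L_f along r ⇒ L₀.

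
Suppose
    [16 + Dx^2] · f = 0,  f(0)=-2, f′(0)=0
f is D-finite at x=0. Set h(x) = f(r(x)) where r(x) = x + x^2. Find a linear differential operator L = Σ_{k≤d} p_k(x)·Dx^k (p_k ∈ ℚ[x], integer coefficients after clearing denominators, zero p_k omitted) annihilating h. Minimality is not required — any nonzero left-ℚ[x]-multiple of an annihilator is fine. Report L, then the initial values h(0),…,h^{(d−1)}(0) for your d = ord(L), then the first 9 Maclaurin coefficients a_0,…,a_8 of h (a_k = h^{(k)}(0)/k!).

L = (16 + 96·x + 192·x^2 + 128·x^3) - 2·Dx + (1 + 2·x)·Dx^2  (order 2).
h: a_k = -2, 0, 16, 32, -16/3, -256/3, -5248/45, -256/15, 46016/315, …
ICs: h(0) = -2, h′(0) = 0.

f: a_k = -2, 0, 16, 0, -64/3, 0, 512/45, 0, -1024/315, …
Change of var in L_f (x↦r) gives L₀.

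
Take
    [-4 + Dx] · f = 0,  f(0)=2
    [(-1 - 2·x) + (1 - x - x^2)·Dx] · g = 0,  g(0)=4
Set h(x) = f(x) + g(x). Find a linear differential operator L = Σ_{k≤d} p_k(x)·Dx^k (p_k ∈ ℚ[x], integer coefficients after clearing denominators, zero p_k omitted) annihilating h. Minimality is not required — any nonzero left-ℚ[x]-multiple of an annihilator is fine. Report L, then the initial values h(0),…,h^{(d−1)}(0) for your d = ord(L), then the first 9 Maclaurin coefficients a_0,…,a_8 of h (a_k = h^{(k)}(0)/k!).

L = (8·x + 72·x^2 + 32·x^3) + (12 - 38·x - 22·x^2 + 32·x^3 + 16·x^4)·Dx + (-3 + 9·x + x^2 - 10·x^3 - 4·x^4)·Dx^2  (order 2).
h: a_k = 6, 12, 24, 100/3, 124/3, 736/15, 2852/45, 28508/315, 43864/315, …
ICs: h(0) = 6, h′(0) = 12.

f: a_k = 2, 8, 16, 64/3, 64/3, 256/15, 512/45, 2048/315, 1024/315, …
g: a_k = 4, 4, 8, 12, 20, 32, 52, 84, 136, …
L₀ := lclm(L_f,L_g); ord L₀ ≤ 1+1.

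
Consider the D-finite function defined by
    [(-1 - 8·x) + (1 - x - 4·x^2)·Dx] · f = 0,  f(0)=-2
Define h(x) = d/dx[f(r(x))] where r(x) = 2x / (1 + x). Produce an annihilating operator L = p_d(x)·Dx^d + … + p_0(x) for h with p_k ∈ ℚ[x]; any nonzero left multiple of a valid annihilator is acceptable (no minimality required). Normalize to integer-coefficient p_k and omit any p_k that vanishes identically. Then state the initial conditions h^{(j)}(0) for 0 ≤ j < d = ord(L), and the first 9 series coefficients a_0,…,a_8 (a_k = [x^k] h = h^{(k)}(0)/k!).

L = (18 + 102·x + 918·x^2 + 578·x^3) + (-1 - 18·x + 306·x^3 + 289·x^4)·Dx  (order 1).
h: a_k = -4, -72, -204, -2448, -5780, -62424, -137564, -1414944, -3006756, …
ICs: h(0) = -4.

f: a_k = -2, -2, -10, -18, -58, -130, -362, -882, -2330, …
Substitute x→r, Dx→(1/r')Dx; clear ⇒ L₀.
h=h₀': d/dx-closure on L₀ ⇒ L.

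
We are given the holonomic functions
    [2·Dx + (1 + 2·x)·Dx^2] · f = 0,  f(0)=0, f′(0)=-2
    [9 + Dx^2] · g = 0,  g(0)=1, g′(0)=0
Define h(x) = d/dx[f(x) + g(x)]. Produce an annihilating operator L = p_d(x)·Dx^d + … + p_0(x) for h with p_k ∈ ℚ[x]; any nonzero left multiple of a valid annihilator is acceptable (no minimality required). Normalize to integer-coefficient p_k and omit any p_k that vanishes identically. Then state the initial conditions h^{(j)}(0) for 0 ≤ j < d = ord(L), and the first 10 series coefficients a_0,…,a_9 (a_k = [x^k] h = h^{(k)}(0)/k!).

L = (594 + 648·x + 648·x^2) + (153 + 630·x + 972·x^2 + 648·x^3)·Dx + (66 + 72·x + 72·x^2)·Dx^2 + (17 + 70·x + 108·x^2 + 72·x^3)·Dx^3  (order 3).
h: a_k = -2, -5, -8, 59/2, -32, 2317/40, -128, 144089/560, -512, 4586791/4480, …
ICs: h(0) = -2, h′(0) = -5, h′′(0) = -16.

f: a_k = 0, -2, 2, -8/3, 4, -32/5, 32/3, -128/7, 32, -512/9, …
g: a_k = 1, 0, -9/2, 0, 27/8, 0, -81/80, 0, 729/4480, 0, …
L₀ := lclm(L_f,L_g); ord L₀ ≤ 2+2.
Differentiate: ansatz ord ≤ ord L₀ ⇒ L.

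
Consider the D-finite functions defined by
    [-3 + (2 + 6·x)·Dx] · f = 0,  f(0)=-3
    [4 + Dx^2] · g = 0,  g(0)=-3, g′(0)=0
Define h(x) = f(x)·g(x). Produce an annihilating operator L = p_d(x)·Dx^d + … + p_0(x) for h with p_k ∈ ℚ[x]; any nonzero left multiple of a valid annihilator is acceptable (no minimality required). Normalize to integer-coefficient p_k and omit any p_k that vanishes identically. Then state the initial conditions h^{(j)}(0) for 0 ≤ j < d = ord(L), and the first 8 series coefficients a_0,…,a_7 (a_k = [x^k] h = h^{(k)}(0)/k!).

L = (43 + 96·x + 144·x^2) + (-12 - 36·x)·Dx + (4 + 24·x + 36·x^2)·Dx^2  (order 2).
h: a_k = 9, 27/2, -225/8, -189/16, -285/128, 9837/256, -435961/5120, 2114367/10240, …
ICs: h(0) = 9, h′(0) = 27/2.

f: a_k = -3, -9/2, 27/8, -81/16, 1215/128, -5103/256, 45927/1024, -216513/2048, …
g: a_k = -3, 0, 6, 0, -2, 0, 4/15, 0, …
L₀ := L_f ⊗_s L_g (sym. prod.), ord ≤ 2.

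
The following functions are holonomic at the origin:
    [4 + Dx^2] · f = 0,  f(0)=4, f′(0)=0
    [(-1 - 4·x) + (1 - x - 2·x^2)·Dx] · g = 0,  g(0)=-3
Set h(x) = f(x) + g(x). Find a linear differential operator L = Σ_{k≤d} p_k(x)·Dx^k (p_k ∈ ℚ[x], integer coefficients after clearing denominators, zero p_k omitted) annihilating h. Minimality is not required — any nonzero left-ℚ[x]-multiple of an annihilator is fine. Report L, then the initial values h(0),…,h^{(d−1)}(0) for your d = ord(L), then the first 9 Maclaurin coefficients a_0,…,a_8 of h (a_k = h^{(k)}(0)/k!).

f: a_k = 4, 0, -8, 0, 8/3, 0, -16/45, 0, 8/315, …
g: a_k = -3, -3, -9, -15, -33, -63, -129, -255, -513, …
f+g: L₀ = lclm(L_f,L_g), ord ≤ 2+1.
L = (-68 - 304·x - 200·x^2 - 320·x^3 - 160·x^4 - 128·x^5) + (20 - 12·x - 24·x^2 - 8·x^3 - 48·x^4 - 96·x^5 - 64·x^6)·Dx + (-17 - 76·x - 50·x^2 - 80·x^3 - 40·x^4 - 32·x^5)·Dx^2 + (5 - 3·x - 6·x^2 - 2·x^3 - 12·x^4 - 24·x^5 - 16·x^6)·Dx^3  (order 3).
h: a_k = 1, -3, -17, -15, -91/3, -63, -5821/45, -255, -161587/315, …
ICs: h(0) = 1, h′(0) = -3, h′′(0) = -34.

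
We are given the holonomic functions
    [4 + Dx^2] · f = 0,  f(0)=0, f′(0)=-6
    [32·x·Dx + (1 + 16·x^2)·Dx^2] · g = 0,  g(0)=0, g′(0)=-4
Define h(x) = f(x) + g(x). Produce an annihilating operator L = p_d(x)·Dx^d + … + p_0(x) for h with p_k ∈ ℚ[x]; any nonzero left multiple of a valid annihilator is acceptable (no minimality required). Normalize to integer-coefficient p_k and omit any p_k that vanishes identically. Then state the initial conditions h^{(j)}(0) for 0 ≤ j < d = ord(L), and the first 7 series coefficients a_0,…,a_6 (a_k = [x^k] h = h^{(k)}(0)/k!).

f: a_k = 0, -6, 0, 4, 0, -4/5, 0, …
g: a_k = 0, -4, 0, 64/3, 0, -1024/5, 0, …
h₀=f+g: left-lcm gives L₀, ord ≤ 4.
L = (-6016·x + 102400·x^3 + 32768·x^5)·Dx + (-28 + 1216·x^2 + 27648·x^4 + 16384·x^6)·Dx^2 + (-1504·x + 25600·x^3 + 8192·x^5)·Dx^3 + (-7 + 304·x^2 + 6912·x^4 + 4096·x^6)·Dx^4  (order 4).
h: a_k = 0, -10, 0, 76/3, 0, -1028/5, 0, …
ICs: h(0) = 0, h′(0) = -10, h′′(0) = 0, h′′′(0) = 152.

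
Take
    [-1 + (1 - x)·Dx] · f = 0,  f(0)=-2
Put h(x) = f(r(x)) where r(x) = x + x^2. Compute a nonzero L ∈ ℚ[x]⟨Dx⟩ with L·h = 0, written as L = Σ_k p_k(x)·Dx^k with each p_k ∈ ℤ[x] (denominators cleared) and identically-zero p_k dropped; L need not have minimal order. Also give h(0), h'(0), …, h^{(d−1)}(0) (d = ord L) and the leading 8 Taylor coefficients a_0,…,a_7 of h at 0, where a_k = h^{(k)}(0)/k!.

f: a_k = -2, -2, -2, -2, -2, -2, -2, -2, …
h₀=f(r): pull back L_f along r ⇒ L₀.
L = (1 + 2·x) + (-1 + x + x^2)·Dx  (order 1).
h: a_k = -2, -2, -4, -6, -10, -16, -26, -42, …
ICs: h(0) = -2.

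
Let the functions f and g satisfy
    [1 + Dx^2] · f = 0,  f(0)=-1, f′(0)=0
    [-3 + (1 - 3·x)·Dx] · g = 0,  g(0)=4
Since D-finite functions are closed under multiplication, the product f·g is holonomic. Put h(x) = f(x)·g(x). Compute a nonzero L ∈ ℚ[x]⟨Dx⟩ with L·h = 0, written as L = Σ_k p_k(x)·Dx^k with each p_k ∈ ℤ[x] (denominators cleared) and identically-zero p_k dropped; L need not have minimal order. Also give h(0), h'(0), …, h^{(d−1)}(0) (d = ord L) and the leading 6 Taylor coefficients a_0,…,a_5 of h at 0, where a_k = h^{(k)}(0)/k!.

f: a_k = -1, 0, 1/2, 0, -1/24, 0, …
g: a_k = 4, 12, 36, 108, 324, 972, …
h₀=f·g: eliminate ⇒ L₀, order ≤ 2·1.
L = (-1 + 3·x) + 6·Dx + (-1 + 3·x)·Dx^2  (order 2).
h: a_k = -4, -12, -34, -102, -1837/6, -1837/2, …
ICs: h(0) = -4, h′(0) = -12.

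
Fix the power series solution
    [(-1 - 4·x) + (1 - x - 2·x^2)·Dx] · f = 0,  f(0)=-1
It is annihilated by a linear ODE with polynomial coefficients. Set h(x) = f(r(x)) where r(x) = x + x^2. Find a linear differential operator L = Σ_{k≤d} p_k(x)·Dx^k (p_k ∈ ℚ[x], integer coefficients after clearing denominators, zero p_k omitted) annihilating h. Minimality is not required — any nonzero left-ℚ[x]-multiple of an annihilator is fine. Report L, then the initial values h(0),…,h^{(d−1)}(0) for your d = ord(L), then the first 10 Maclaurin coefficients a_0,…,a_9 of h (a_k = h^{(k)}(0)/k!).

f: a_k = -1, -1, -3, -5, -11, -21, -43, -85, -171, -341, …
h₀=f(r): pull back L_f along r ⇒ L₀.
L = (1 + 6·x + 12·x^2 + 8·x^3) + (-1 + x + 3·x^2 + 4·x^3 + 2·x^4)·Dx  (order 1).
h: a_k = -1, -1, -4, -11, -29, -80, -219, -597, -1632, -4459, …
ICs: h(0) = -1.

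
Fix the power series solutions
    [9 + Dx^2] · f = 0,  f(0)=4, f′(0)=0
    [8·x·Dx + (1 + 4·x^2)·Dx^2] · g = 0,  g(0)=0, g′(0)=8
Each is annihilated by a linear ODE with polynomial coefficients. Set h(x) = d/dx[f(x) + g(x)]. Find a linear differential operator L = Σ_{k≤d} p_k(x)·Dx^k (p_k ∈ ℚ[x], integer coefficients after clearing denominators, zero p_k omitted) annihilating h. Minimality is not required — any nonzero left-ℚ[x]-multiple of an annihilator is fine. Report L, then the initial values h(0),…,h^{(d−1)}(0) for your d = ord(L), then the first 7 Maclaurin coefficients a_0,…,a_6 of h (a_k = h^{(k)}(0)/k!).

f: a_k = 4, 0, -18, 0, 27/2, 0, -81/20, …
g: a_k = 0, 8, 0, -32/3, 0, 128/5, 0, …
f+g: L₀ = lclm(L_f,L_g), ord ≤ 2+2.
Differentiate: ansatz ord ≤ ord L₀ ⇒ L.
L = (-2808·x + 19008·x^3 + 10368·x^5) + (9 + 1548·x^2 + 7344·x^4 + 5184·x^6)·Dx + (-312·x + 2112·x^3 + 1152·x^5)·Dx^2 + (1 + 172·x^2 + 816·x^4 + 576·x^6)·Dx^3  (order 3).
h: a_k = 8, -36, -32, 54, 128, -243/10, -512, …
ICs: h(0) = 8, h′(0) = -36, h′′(0) = -64.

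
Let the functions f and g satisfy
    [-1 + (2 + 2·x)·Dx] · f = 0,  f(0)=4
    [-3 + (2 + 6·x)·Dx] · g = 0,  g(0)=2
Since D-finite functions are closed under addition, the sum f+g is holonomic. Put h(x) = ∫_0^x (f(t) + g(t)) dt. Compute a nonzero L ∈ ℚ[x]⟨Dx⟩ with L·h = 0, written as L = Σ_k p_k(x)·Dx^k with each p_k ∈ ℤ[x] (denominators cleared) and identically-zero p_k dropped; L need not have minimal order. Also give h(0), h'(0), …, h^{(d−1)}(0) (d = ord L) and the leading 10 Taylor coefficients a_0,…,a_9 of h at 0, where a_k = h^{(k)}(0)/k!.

L = -3·Dx + (8 + 12·x)·Dx^2 + (4 + 16·x + 12·x^2)·Dx^3  (order 3).
h: a_k = 0, 6, 5/2, -11/12, 29/32, -83/64, 1715/768, -2193/512, 72237/8192, -938509/49152, …
ICs: h(0) = 0, h′(0) = 6, h′′(0) = 5.

f: a_k = 4, 2, -1/2, 1/4, -5/32, 7/64, -21/256, 33/512, -429/8192, 715/16384, …
g: a_k = 2, 3, -9/4, 27/8, -405/64, 1701/128, -15309/512, 72171/1024, -2814669/16384, 14073345/32768, …
h₀=f+g: left-lcm gives L₀, ord ≤ 2.
∫: right-multiply L₀ by Dx.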